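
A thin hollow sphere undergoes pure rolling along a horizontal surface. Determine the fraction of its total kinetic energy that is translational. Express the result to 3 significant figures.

fraction ≈ 0.600

The moment of inertia is (2/3)MR², giving k ≡ I/(MR²) = 2/3.
Since ω = v/R, the translational part is ½Mv² and the rotational part is ½I(v/R)² = ½kMv²; the total is ½(1+k)Mv².
The translational fraction is therefore 1/(1+k) = 1/1.667 ≈ 0.600.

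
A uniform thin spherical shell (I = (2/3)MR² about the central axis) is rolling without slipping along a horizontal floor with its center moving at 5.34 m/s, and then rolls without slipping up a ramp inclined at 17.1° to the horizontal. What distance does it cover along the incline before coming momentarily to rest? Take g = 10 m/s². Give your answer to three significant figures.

d ≈ 8.08 m

With I = (2/3)MR², the ratio k = I/(MR²) is 2/3.
Pure rolling means v = ωR; then KE = ½Mv² + ½I(v/R)² = ½(1+k)Mv² = (5/6)Mv².
Setting this equal to Mgh gives the vertical rise h = (1+k)v₀²/(2g) = 1.667×5.34²/(2×10) = 2.376 m.
The distance along the slope is d = h/sinθ = 2.376/sin17.1° ≈ 8.08 m.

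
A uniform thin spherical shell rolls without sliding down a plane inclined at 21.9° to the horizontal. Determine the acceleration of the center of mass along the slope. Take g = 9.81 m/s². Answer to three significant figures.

For this body I = (2/3)MR², i.e. k = I/(MR²) = 2/3.
Newton's second law down the slope: Mg sinθ − f = Ma. The torque equation fR = Iα (with α = a/R) gives f = kMa.
Eliminating f: Mg sinθ = (1+k)Ma, so a = g sinθ/(1+k) = 9.81 × sin21.9° / 1.667 ≈ 2.20 m/s².

a ≈ 2.20 m/s²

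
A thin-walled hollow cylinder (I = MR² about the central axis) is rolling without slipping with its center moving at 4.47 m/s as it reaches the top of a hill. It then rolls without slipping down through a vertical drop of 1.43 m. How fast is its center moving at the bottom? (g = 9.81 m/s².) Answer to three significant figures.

With I = MR², the ratio k = I/(MR²) is 1.
Rolling without slipping gives ω = v/R, so the total kinetic energy is ½Mv² + ½Iω² = ½(1+k)Mv² = Mv².
Conserving energy between top and bottom: Mv² = Mv₀² + Mgh, hence v² = v₀² + 2gh/(1+k).
v = √(4.47² + 2×9.81×1.43/2) = √34.01 ≈ 5.83 m/s.

v ≈ 5.83 m/s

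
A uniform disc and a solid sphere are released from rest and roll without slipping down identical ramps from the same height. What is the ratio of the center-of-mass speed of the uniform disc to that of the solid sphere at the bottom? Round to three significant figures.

Each satisfies Mgh = ½(1+k)Mv² with k = I/(MR²), so v ∝ 1/√(1+k).
For the uniform disc k = 0.5; for the solid sphere k = 0.4.
v₁/v₂ = √((1+k₂)/(1+k₁)) = √(1.4/1.5) ≈ 0.966.

v_ratio ≈ 0.966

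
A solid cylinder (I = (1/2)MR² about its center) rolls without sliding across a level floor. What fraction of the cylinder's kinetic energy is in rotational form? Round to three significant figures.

fraction ≈ 0.333

With I = (1/2)MR², the ratio k = I/(MR²) is 0.5.
With ω = v/R, KE_trans = ½Mv² and KE_rot = ½Iω² = ½kMv², so KE_total = ½(1+k)Mv².
The rotational fraction is therefore k/(1+k) = 0.5/1.5 ≈ 0.333.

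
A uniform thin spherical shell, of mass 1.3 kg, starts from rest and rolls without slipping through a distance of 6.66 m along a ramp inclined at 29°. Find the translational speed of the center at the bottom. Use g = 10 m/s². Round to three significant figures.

For this body I = (2/3)MR², i.e. k = I/(MR²) = 2/3.
The rolling condition ω = v/R makes the rotational term ½I(v/R)² = ½kMv², so KE_total = ½(1+k)Mv² = (5/6)Mv².
The vertical drop is h = L sinθ = 6.66 × sin29° = 3.229 m.
Energy conservation: Mgh = (5/6)Mv², so v = √(2gh/(1+k)) = √(2 × 10 × 3.229 / 1.667) ≈ 6.22 m/s.

v ≈ 6.22 m/s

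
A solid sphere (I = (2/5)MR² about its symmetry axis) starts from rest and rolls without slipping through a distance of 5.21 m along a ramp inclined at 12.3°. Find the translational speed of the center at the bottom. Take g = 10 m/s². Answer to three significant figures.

v ≈ 3.98 m/s

Here I = (2/5)MR², so the shape factor k = I/(MR²) = 0.4.
Pure rolling means v = ωR; then KE = ½Mv² + ½I(v/R)² = ½(1+k)Mv² = (7/10)Mv².
The vertical drop is h = L sinθ = 5.21 × sin12.3° = 1.11 m.
Setting Mgh = (7/10)Mv² gives v = √(2gh/(1+k)) = √(2·10·1.11/1.4) ≈ 3.98 m/s.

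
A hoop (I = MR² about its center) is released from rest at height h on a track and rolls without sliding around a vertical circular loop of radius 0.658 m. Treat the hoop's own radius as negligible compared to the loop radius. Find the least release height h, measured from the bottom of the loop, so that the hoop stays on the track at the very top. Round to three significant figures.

With I = MR², the ratio k = I/(MR²) is 1.
At the top of the loop, the minimum-contact condition is Mg = Mv_top²/r, so v_top² = gr.
With ω = v/R, the kinetic energy at speed v is ½(1+k)Mv² = Mv².
Energy conservation from release (height h) to the top (height 2r): Mgh = Mg(2r) + M·gr.
Thus h_min = 2r + (1+k)r/2 = r(2 + 2/2) = 0.658 × 3 ≈ 1.97 m.

h_min ≈ 1.97 m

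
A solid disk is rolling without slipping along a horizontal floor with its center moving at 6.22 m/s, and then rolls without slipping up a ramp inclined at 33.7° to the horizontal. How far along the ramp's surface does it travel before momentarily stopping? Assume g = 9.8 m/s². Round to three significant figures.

d ≈ 5.34 m

With I = (1/2)MR², the ratio k = I/(MR²) is 0.5.
Rolling without slipping gives ω = v/R, so the total kinetic energy is ½Mv² + ½Iω² = ½(1+k)Mv² = (3/4)Mv².
Setting this equal to Mgh gives the vertical rise h = (1+k)v₀²/(2g) = 1.5×6.22²/(2×9.8) = 2.961 m.
Along the incline, d = h/sinθ = 2.961/sin33.7° ≈ 5.34 m.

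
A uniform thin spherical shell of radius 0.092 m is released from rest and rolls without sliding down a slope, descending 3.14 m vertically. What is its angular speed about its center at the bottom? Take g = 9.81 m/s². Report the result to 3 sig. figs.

For this body I = (2/3)MR², i.e. k = I/(MR²) = 2/3.
Pure rolling means v = ωR; then KE = ½Mv² + ½I(v/R)² = ½(1+k)Mv² = (5/6)Mv².
Energy conservation Mgh = ½(1+k)Mv² gives v = √(2gh/(1+k)) = √(2 × 9.81 × 3.14 / 1.667) = 6.08 m/s.
The angular speed follows from ω = v/R = 6.08/0.092 ≈ 66.1 rad/s.

ω ≈ 66.1 rad/s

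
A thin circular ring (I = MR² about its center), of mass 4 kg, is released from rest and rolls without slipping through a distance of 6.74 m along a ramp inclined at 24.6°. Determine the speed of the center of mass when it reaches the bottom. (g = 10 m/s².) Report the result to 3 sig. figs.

v ≈ 5.30 m/s

For this body I = MR², i.e. k = I/(MR²) = 1.
Pure rolling means v = ωR; then KE = ½Mv² + ½I(v/R)² = ½(1+k)Mv² = Mv².
The vertical drop is h = L sinθ = 6.74 × sin24.6° = 2.806 m.
Energy conservation: Mgh = Mv², so v = √(2gh/(1+k)) = √(2 × 10 × 2.806 / 2) ≈ 5.30 m/s.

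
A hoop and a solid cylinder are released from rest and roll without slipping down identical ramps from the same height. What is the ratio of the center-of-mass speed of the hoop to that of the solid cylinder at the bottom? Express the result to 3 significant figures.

v_ratio ≈ 0.866

Each satisfies Mgh = ½(1+k)Mv² with k = I/(MR²), so v ∝ 1/√(1+k).
For the hoop k = 1; for the solid cylinder k = 0.5.
v₁/v₂ = √((1+k₂)/(1+k₁)) = √(1.5/2) ≈ 0.866.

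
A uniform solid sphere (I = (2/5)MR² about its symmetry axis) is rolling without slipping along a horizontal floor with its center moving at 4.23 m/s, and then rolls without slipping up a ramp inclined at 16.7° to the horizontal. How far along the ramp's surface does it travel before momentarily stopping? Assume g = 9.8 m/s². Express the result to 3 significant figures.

d ≈ 4.45 m

The moment of inertia is (2/5)MR², giving k ≡ I/(MR²) = 0.4.
Since it rolls without slipping, ω = v/R and KE = ½Mv² + ½Iω² = ½(1+k)Mv² = (7/10)Mv².
Setting this equal to Mgh gives the vertical rise h = (1+k)v₀²/(2g) = 1.4×4.23²/(2×9.8) = 1.278 m.
Along the incline, d = h/sinθ = 1.278/sin16.7° ≈ 4.45 m.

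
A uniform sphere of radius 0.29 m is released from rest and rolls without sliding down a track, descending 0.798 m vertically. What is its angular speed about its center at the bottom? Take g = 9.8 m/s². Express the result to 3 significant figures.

Here I = (2/5)MR², so the shape factor k = I/(MR²) = 0.4.
Rolling without slipping gives ω = v/R, so the total kinetic energy is ½Mv² + ½Iω² = ½(1+k)Mv² = (7/10)Mv².
Energy conservation Mgh = ½(1+k)Mv² gives v = √(2gh/(1+k)) = √(2 × 9.8 × 0.798 / 1.4) = 3.342 m/s.
The angular speed follows from ω = v/R = 3.342/0.29 ≈ 11.5 rad/s.

ω ≈ 11.5 rad/s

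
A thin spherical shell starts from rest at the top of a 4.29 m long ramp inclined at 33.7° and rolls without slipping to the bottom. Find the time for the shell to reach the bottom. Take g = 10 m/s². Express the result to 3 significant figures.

Here I = (2/3)MR², so the shape factor k = I/(MR²) = 2/3.
Newton's second law down the slope: Mg sinθ − f = Ma. The torque equation fR = Iα (with α = a/R) gives f = kMa.
Hence a = g sinθ/(1+k) = 10×sin33.7°/1.667 = 3.329 m/s².
Starting from rest, L = ½at², so t = √(2L/a) = √(2×4.29/3.329) ≈ 1.61 s.

t ≈ 1.61 s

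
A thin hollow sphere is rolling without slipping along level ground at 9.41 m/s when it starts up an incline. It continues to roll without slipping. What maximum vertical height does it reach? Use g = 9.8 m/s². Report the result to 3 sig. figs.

The moment of inertia is (2/3)MR², giving k ≡ I/(MR²) = 2/3.
Since it rolls without slipping, ω = v/R and KE = ½Mv² + ½Iω² = ½(1+k)Mv² = (5/6)Mv².
At the top the kinetic energy is zero, so (5/6)Mv₀² = Mgh.
Thus h = (1+k)v₀²/(2g) = 1.667 × 9.41² / (2 × 9.8) ≈ 7.53 m.

h ≈ 7.53 m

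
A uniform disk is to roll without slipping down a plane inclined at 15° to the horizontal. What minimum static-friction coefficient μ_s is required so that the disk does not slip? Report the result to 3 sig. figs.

μ_min ≈ 0.0893

The moment of inertia is (1/2)MR², giving k ≡ I/(MR²) = 0.5.
Along the incline Mg sinθ − f = Ma, and torque about the center fR = Iα = kMR²(a/R) gives f = kMa.
These give a = g sinθ/(1+k) and the required friction f = kMg sinθ/(1+k).
With N = Mg cosθ, the no-slip condition f ≤ μN gives μ_min = f/N = k tanθ/(1+k).
μ_min = 0.5 × tan15° / 1.5 ≈ 0.0893.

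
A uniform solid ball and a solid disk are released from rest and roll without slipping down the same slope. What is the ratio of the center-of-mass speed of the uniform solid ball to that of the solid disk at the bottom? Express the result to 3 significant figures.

Each satisfies Mgh = ½(1+k)Mv² with k = I/(MR²), so v ∝ 1/√(1+k).
For the uniform solid ball k = 0.4; for the solid disk k = 0.5.
v₁/v₂ = √((1+k₂)/(1+k₁)) = √(1.5/1.4) ≈ 1.04.

v_ratio ≈ 1.04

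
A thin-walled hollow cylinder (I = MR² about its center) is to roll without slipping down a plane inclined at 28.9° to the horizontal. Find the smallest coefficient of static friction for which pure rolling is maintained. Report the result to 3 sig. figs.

μ_min ≈ 0.276

Here I = MR², so the shape factor k = I/(MR²) = 1.
Along the incline Mg sinθ − f = Ma, and torque about the center fR = Iα = kMR²(a/R) gives f = kMa.
These give a = g sinθ/(1+k) and the required friction f = kMg sinθ/(1+k).
The normal force is N = Mg cosθ, so μ_min = f/N = k tanθ/(1+k).
μ_min = 1 × tan28.9° / 2 ≈ 0.276.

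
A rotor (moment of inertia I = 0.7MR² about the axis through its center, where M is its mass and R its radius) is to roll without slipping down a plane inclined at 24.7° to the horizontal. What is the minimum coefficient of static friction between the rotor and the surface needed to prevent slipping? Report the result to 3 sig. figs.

For this body I = 0.7MR², i.e. k = I/(MR²) = 0.7.
Along the incline Mg sinθ − f = Ma, and torque about the center fR = Iα = kMR²(a/R) gives f = kMa.
These give a = g sinθ/(1+k) and the required friction f = kMg sinθ/(1+k).
With N = Mg cosθ, the no-slip condition f ≤ μN gives μ_min = f/N = k tanθ/(1+k).
μ_min = 0.7 × tan24.7° / 1.7 ≈ 0.189.

μ_min ≈ 0.189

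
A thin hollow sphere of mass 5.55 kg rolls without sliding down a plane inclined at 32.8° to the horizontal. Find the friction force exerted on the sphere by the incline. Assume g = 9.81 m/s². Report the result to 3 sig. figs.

Here I = (2/3)MR², so the shape factor k = I/(MR²) = 2/3.
Newton's second law down the slope: Mg sinθ − f = Ma. The torque equation fR = Iα (with α = a/R) gives f = kMa.
Combining, a = g sinθ/(1+k) and f = kMa = kMg sinθ/(1+k).
f = (2/3) × 5.55 × 9.81 × sin32.8° / 1.667 ≈ 11.8 N.

f ≈ 11.8 N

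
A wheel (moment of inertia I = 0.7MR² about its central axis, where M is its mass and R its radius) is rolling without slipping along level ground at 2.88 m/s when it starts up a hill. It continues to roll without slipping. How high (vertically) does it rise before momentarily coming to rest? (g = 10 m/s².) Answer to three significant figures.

The moment of inertia is 0.7MR², giving k ≡ I/(MR²) = 0.7.
Since it rolls without slipping, ω = v/R and KE = ½Mv² + ½Iω² = ½(1+k)Mv² = (17/20)Mv².
At the top the kinetic energy is zero, so (17/20)Mv₀² = Mgh.
Thus h = (1+k)v₀²/(2g) = 1.7 × 2.88² / (2 × 10) ≈ 0.705 m.

h ≈ 0.705 m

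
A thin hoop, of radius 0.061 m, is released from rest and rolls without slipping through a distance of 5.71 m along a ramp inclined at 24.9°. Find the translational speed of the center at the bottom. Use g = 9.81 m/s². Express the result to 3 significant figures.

v ≈ 4.86 m/s

With I = MR², the ratio k = I/(MR²) is 1.
Pure rolling means v = ωR; then KE = ½Mv² + ½I(v/R)² = ½(1+k)Mv² = Mv².
The vertical drop is h = L sinθ = 5.71 × sin24.9° = 2.404 m.
Setting Mgh = Mv² gives v = √(2gh/(1+k)) = √(2·9.81·2.404/2) ≈ 4.86 m/s.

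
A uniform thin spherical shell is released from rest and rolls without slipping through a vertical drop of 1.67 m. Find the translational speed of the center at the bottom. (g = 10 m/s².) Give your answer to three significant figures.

v ≈ 4.48 m/s

Here I = (2/3)MR², so the shape factor k = I/(MR²) = 2/3.
Since it rolls without slipping, ω = v/R and KE = ½Mv² + ½Iω² = ½(1+k)Mv² = (5/6)Mv².
Energy conservation: Mgh = (5/6)Mv², so v = √(2gh/(1+k)) = √(2 × 10 × 1.67 / 1.667) ≈ 4.48 m/s.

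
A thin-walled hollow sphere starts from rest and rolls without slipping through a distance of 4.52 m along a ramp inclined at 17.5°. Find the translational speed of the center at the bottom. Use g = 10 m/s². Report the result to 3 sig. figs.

v ≈ 4.04 m/s

The moment of inertia is (2/3)MR², giving k ≡ I/(MR²) = 2/3.
The rolling condition ω = v/R makes the rotational term ½I(v/R)² = ½kMv², so KE_total = ½(1+k)Mv² = (5/6)Mv².
The vertical drop is h = L sinθ = 4.52 × sin17.5° = 1.359 m.
Setting Mgh = (5/6)Mv² gives v = √(2gh/(1+k)) = √(2·10·1.359/1.667) ≈ 4.04 m/s.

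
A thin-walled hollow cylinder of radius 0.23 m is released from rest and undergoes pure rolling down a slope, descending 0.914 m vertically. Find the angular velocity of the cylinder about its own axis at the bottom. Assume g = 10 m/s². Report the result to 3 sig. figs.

The moment of inertia is MR², giving k ≡ I/(MR²) = 1.
Since it rolls without slipping, ω = v/R and KE = ½Mv² + ½Iω² = ½(1+k)Mv² = Mv².
Energy conservation Mgh = ½(1+k)Mv² gives v = √(2gh/(1+k)) = √(2 × 10 × 0.914 / 2) = 3.023 m/s.
Then ω = v/R = 3.023 / 0.23 ≈ 13.1 rad/s.

ω ≈ 13.1 rad/s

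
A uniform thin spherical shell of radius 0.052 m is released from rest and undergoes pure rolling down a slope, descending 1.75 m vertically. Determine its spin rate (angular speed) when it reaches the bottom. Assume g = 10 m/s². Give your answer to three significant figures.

Here I = (2/3)MR², so the shape factor k = I/(MR²) = 2/3.
Rolling without slipping gives ω = v/R, so the total kinetic energy is ½Mv² + ½Iω² = ½(1+k)Mv² = (5/6)Mv².
Energy conservation Mgh = ½(1+k)Mv² gives v = √(2gh/(1+k)) = √(2 × 10 × 1.75 / 1.667) = 4.583 m/s.
Then ω = v/R = 4.583 / 0.052 ≈ 88.1 rad/s.

ω ≈ 88.1 rad/s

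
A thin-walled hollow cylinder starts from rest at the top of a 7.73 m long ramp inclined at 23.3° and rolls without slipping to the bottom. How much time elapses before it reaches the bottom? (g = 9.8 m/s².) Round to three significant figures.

Here I = MR², so the shape factor k = I/(MR²) = 1.
Newton's second law down the slope: Mg sinθ − f = Ma. The torque equation fR = Iα (with α = a/R) gives f = kMa.
Hence a = g sinθ/(1+k) = 9.8×sin23.3°/2 = 1.938 m/s².
With constant a from rest, t = √(2L/a) = √(2·7.73/1.938) ≈ 2.82 s.

t ≈ 2.82 s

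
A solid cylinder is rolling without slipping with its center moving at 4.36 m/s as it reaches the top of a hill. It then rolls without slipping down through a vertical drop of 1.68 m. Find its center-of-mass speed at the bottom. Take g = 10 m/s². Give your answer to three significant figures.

With I = (1/2)MR², the ratio k = I/(MR²) is 0.5.
Since it rolls without slipping, ω = v/R and KE = ½Mv² + ½Iω² = ½(1+k)Mv² = (3/4)Mv².
Conserving energy between top and bottom: (3/4)Mv² = (3/4)Mv₀² + Mgh, hence v² = v₀² + 2gh/(1+k).
v = √(4.36² + 2×10×1.68/1.5) = √41.41 ≈ 6.44 m/s.

v ≈ 6.44 m/s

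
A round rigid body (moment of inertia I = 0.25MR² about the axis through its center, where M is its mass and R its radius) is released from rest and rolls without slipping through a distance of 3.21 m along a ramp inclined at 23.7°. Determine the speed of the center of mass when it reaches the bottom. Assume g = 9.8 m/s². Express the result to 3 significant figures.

For this body I = 0.25MR², i.e. k = I/(MR²) = 0.25.
Pure rolling means v = ωR; then KE = ½Mv² + ½I(v/R)² = ½(1+k)Mv² = (5/8)Mv².
The vertical drop is h = L sinθ = 3.21 × sin23.7° = 1.29 m.
Energy conservation: Mgh = (5/8)Mv², so v = √(2gh/(1+k)) = √(2 × 9.8 × 1.29 / 1.25) ≈ 4.50 m/s.

v ≈ 4.50 m/s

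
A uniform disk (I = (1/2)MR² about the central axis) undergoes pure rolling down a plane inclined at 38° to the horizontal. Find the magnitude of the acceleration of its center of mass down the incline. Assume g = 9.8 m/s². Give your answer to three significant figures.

With I = (1/2)MR², the ratio k = I/(MR²) is 0.5.
Newton's second law down the slope: Mg sinθ − f = Ma. The torque equation fR = Iα (with α = a/R) gives f = kMa.
Eliminating f: Mg sinθ = (1+k)Ma, so a = g sinθ/(1+k) = 9.8 × sin38° / 1.5 ≈ 4.02 m/s².

a ≈ 4.02 m/s²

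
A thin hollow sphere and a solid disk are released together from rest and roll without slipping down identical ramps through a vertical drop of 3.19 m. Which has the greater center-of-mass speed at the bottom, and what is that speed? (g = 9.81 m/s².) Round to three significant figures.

the solid disk, at v ≈ 6.46 m/s

For rolling without slipping, Mgh = ½(1+k)Mv² where k = I/(MR²), so v = √(2gh/(1+k)).
Thin hollow sphere: k = 2/3, giving v = √(2×9.81×3.19/1.667) = 6.128 m/s.
Solid disk: k = 0.5, giving v = √(2×9.81×3.19/1.5) = 6.46 m/s.
The smaller k wins: the solid disk, at ≈ 6.46 m/s.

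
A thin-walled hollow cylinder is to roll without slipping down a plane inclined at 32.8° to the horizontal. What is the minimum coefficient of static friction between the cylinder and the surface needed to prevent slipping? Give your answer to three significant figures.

With I = MR², the ratio k = I/(MR²) is 1.
Along the incline Mg sinθ − f = Ma, and torque about the center fR = Iα = kMR²(a/R) gives f = kMa.
These give a = g sinθ/(1+k) and the required friction f = kMg sinθ/(1+k).
With N = Mg cosθ, the no-slip condition f ≤ μN gives μ_min = f/N = k tanθ/(1+k).
μ_min = 1 × tan32.8° / 2 ≈ 0.322.

μ_min ≈ 0.322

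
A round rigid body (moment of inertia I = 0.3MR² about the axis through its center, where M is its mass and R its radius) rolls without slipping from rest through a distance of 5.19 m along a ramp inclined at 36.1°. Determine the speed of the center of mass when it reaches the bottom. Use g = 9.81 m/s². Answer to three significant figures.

v ≈ 6.79 m/s

Here I = 0.3MR², so the shape factor k = I/(MR²) = 0.3.
The rolling condition ω = v/R makes the rotational term ½I(v/R)² = ½kMv², so KE_total = ½(1+k)Mv² = (13/20)Mv².
The vertical drop is h = L sinθ = 5.19 × sin36.1° = 3.058 m.
Energy conservation: Mgh = (13/20)Mv², so v = √(2gh/(1+k)) = √(2 × 9.81 × 3.058 / 1.3) ≈ 6.79 m/s.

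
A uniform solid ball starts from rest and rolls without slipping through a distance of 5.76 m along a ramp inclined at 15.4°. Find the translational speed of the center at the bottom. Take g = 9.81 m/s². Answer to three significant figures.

For this body I = (2/5)MR², i.e. k = I/(MR²) = 0.4.
Rolling without slipping gives ω = v/R, so the total kinetic energy is ½Mv² + ½Iω² = ½(1+k)Mv² = (7/10)Mv².
The vertical drop is h = L sinθ = 5.76 × sin15.4° = 1.53 m.
Energy conservation: Mgh = (7/10)Mv², so v = √(2gh/(1+k)) = √(2 × 9.81 × 1.53 / 1.4) ≈ 4.63 m/s.

v ≈ 4.63 m/s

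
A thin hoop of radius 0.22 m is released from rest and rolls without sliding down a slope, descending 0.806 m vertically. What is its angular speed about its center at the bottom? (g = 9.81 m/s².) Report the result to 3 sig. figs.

ω ≈ 12.8 rad/s

The moment of inertia is MR², giving k ≡ I/(MR²) = 1.
Pure rolling means v = ωR; then KE = ½Mv² + ½I(v/R)² = ½(1+k)Mv² = Mv².
Energy conservation Mgh = ½(1+k)Mv² gives v = √(2gh/(1+k)) = √(2 × 9.81 × 0.806 / 2) = 2.812 m/s.
The angular speed follows from ω = v/R = 2.812/0.22 ≈ 12.8 rad/s.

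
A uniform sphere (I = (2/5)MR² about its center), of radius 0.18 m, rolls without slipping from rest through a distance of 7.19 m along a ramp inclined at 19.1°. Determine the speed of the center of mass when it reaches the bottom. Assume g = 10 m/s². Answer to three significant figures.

For this body I = (2/5)MR², i.e. k = I/(MR²) = 0.4.
Since it rolls without slipping, ω = v/R and KE = ½Mv² + ½Iω² = ½(1+k)Mv² = (7/10)Mv².
The vertical drop is h = L sinθ = 7.19 × sin19.1° = 2.353 m.
Energy conservation: Mgh = (7/10)Mv², so v = √(2gh/(1+k)) = √(2 × 10 × 2.353 / 1.4) ≈ 5.80 m/s.

v ≈ 5.80 m/s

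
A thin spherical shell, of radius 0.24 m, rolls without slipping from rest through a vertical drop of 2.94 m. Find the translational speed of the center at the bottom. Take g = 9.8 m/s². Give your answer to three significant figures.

Here I = (2/3)MR², so the shape factor k = I/(MR²) = 2/3.
Rolling without slipping gives ω = v/R, so the total kinetic energy is ½Mv² + ½Iω² = ½(1+k)Mv² = (5/6)Mv².
Energy conservation: Mgh = (5/6)Mv², so v = √(2gh/(1+k)) = √(2 × 9.8 × 2.94 / 1.667) ≈ 5.88 m/s.

v ≈ 5.88 m/s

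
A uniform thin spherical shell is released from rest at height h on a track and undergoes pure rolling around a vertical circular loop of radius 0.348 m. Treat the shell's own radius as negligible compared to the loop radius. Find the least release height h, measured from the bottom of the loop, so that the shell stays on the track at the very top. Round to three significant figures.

The moment of inertia is (2/3)MR², giving k ≡ I/(MR²) = 2/3.
At the top of the loop, the minimum-contact condition is Mg = Mv_top²/r, so v_top² = gr.
With ω = v/R, the kinetic energy at speed v is ½(1+k)Mv² = (5/6)Mv².
Energy conservation from release (height h) to the top (height 2r): Mgh = Mg(2r) + (5/6)M·gr.
Thus h_min = 2r + (1+k)r/2 = r(2 + 1.667/2) = 0.348 × 2.833 ≈ 0.986 m.

h_min ≈ 0.986 m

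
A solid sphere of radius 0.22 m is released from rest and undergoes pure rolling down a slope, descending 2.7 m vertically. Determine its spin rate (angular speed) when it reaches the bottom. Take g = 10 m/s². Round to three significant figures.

ω ≈ 28.2 rad/s

The moment of inertia is (2/5)MR², giving k ≡ I/(MR²) = 0.4.
Rolling without slipping gives ω = v/R, so the total kinetic energy is ½Mv² + ½Iω² = ½(1+k)Mv² = (7/10)Mv².
Energy conservation Mgh = ½(1+k)Mv² gives v = √(2gh/(1+k)) = √(2 × 10 × 2.7 / 1.4) = 6.211 m/s.
The angular speed follows from ω = v/R = 6.211/0.22 ≈ 28.2 rad/s.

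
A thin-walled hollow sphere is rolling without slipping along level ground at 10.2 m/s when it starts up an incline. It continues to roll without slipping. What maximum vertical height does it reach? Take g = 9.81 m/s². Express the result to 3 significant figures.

The moment of inertia is (2/3)MR², giving k ≡ I/(MR²) = 2/3.
Since it rolls without slipping, ω = v/R and KE = ½Mv² + ½Iω² = ½(1+k)Mv² = (5/6)Mv².
At the top the kinetic energy is zero, so (5/6)Mv₀² = Mgh.
Thus h = (1+k)v₀²/(2g) = 1.667 × 10.2² / (2 × 9.81) ≈ 8.84 m.

h ≈ 8.84 m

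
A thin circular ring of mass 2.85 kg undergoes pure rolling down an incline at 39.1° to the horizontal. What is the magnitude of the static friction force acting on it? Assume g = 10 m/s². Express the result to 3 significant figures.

f ≈ 8.99 N

With I = MR², the ratio k = I/(MR²) is 1.
Along the incline Mg sinθ − f = Ma, and torque about the center fR = Iα = kMR²(a/R) gives f = kMa.
Combining, a = g sinθ/(1+k) and f = kMa = kMg sinθ/(1+k).
f = 1 × 2.85 × 10 × sin39.1° / 2 ≈ 8.99 N.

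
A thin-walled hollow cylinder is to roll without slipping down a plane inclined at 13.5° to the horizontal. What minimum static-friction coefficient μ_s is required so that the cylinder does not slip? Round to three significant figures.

The moment of inertia is MR², giving k ≡ I/(MR²) = 1.
Translational: Mg sinθ − f = Ma. Rotational about the CM: fR = Iα = kMRa, so f = kMa.
These give a = g sinθ/(1+k) and the required friction f = kMg sinθ/(1+k).
With N = Mg cosθ, the no-slip condition f ≤ μN gives μ_min = f/N = k tanθ/(1+k).
μ_min = 1 × tan13.5° / 2 ≈ 0.120.

μ_min ≈ 0.120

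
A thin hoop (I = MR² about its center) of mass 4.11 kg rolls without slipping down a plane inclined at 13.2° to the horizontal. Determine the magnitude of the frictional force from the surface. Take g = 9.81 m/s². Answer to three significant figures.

f ≈ 4.60 N

Here I = MR², so the shape factor k = I/(MR²) = 1.
Newton's second law down the slope: Mg sinθ − f = Ma. The torque equation fR = Iα (with α = a/R) gives f = kMa.
Combining, a = g sinθ/(1+k) and f = kMa = kMg sinθ/(1+k).
f = 1 × 4.11 × 9.81 × sin13.2° / 2 ≈ 4.60 N.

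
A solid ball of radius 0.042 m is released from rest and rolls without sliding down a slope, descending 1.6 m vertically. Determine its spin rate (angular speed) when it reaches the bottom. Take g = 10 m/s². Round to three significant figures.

ω ≈ 114 rad/s

The moment of inertia is (2/5)MR², giving k ≡ I/(MR²) = 0.4.
Rolling without slipping gives ω = v/R, so the total kinetic energy is ½Mv² + ½Iω² = ½(1+k)Mv² = (7/10)Mv².
Energy conservation Mgh = ½(1+k)Mv² gives v = √(2gh/(1+k)) = √(2 × 10 × 1.6 / 1.4) = 4.781 m/s.
The angular speed follows from ω = v/R = 4.781/0.042 ≈ 114 rad/s.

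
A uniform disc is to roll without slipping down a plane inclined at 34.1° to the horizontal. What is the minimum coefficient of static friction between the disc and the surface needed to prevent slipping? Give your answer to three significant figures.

μ_min ≈ 0.226

With I = (1/2)MR², the ratio k = I/(MR²) is 0.5.
Translational: Mg sinθ − f = Ma. Rotational about the CM: fR = Iα = kMRa, so f = kMa.
These give a = g sinθ/(1+k) and the required friction f = kMg sinθ/(1+k).
The normal force is N = Mg cosθ, so μ_min = f/N = k tanθ/(1+k).
μ_min = 0.5 × tan34.1° / 1.5 ≈ 0.226.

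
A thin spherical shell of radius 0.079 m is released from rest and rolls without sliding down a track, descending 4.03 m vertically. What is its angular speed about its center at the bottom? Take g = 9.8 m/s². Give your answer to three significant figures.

Here I = (2/3)MR², so the shape factor k = I/(MR²) = 2/3.
Rolling without slipping gives ω = v/R, so the total kinetic energy is ½Mv² + ½Iω² = ½(1+k)Mv² = (5/6)Mv².
Energy conservation Mgh = ½(1+k)Mv² gives v = √(2gh/(1+k)) = √(2 × 9.8 × 4.03 / 1.667) = 6.884 m/s.
Then ω = v/R = 6.884 / 0.079 ≈ 87.1 rad/s.

ω ≈ 87.1 rad/s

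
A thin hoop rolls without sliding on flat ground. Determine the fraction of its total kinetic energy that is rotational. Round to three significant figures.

fraction ≈ 0.500

For this body I = MR², i.e. k = I/(MR²) = 1.
Since ω = v/R, the translational part is ½Mv² and the rotational part is ½I(v/R)² = ½kMv²; the total is ½(1+k)Mv².
The rotational fraction is therefore k/(1+k) = 1/2 ≈ 0.500.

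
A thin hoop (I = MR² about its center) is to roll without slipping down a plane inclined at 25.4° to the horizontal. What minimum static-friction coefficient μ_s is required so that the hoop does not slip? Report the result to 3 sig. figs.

Here I = MR², so the shape factor k = I/(MR²) = 1.
Newton's second law down the slope: Mg sinθ − f = Ma. The torque equation fR = Iα (with α = a/R) gives f = kMa.
These give a = g sinθ/(1+k) and the required friction f = kMg sinθ/(1+k).
With N = Mg cosθ, the no-slip condition f ≤ μN gives μ_min = f/N = k tanθ/(1+k).
μ_min = 1 × tan25.4° / 2 ≈ 0.237.

μ_min ≈ 0.237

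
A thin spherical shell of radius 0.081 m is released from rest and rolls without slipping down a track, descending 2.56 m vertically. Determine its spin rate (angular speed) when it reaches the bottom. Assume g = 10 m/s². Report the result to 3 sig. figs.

ω ≈ 68.4 rad/s

With I = (2/3)MR², the ratio k = I/(MR²) is 2/3.
Pure rolling means v = ωR; then KE = ½Mv² + ½I(v/R)² = ½(1+k)Mv² = (5/6)Mv².
Energy conservation Mgh = ½(1+k)Mv² gives v = √(2gh/(1+k)) = √(2 × 10 × 2.56 / 1.667) = 5.543 m/s.
Then ω = v/R = 5.543 / 0.081 ≈ 68.4 rad/s.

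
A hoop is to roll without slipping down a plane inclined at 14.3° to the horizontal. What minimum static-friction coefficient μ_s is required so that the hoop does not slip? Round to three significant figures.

μ_min ≈ 0.127

For this body I = MR², i.e. k = I/(MR²) = 1.
Newton's second law down the slope: Mg sinθ − f = Ma. The torque equation fR = Iα (with α = a/R) gives f = kMa.
These give a = g sinθ/(1+k) and the required friction f = kMg sinθ/(1+k).
The normal force is N = Mg cosθ, so μ_min = f/N = k tanθ/(1+k).
μ_min = 1 × tan14.3° / 2 ≈ 0.127.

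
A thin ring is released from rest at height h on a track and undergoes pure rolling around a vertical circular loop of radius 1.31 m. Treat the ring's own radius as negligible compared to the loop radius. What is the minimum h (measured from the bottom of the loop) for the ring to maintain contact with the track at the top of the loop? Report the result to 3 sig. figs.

The moment of inertia is MR², giving k ≡ I/(MR²) = 1.
At the top of the loop, the minimum-contact condition is Mg = Mv_top²/r, so v_top² = gr.
With ω = v/R, the kinetic energy at speed v is ½(1+k)Mv² = Mv².
Energy conservation from release (height h) to the top (height 2r): Mgh = Mg(2r) + M·gr.
Thus h_min = 2r + (1+k)r/2 = r(2 + 2/2) = 1.31 × 3 ≈ 3.93 m.

h_min ≈ 3.93 m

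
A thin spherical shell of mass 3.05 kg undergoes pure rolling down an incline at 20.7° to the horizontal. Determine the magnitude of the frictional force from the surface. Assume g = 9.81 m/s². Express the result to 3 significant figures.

f ≈ 4.23 N

Here I = (2/3)MR², so the shape factor k = I/(MR²) = 2/3.
Translational: Mg sinθ − f = Ma. Rotational about the CM: fR = Iα = kMRa, so f = kMa.
Combining, a = g sinθ/(1+k) and f = kMa = kMg sinθ/(1+k).
f = (2/3) × 3.05 × 9.81 × sin20.7° / 1.667 ≈ 4.23 N.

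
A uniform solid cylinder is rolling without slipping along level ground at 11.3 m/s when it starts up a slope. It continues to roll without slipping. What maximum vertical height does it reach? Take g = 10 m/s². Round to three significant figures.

h ≈ 9.58 m

For this body I = (1/2)MR², i.e. k = I/(MR²) = 0.5.
Pure rolling means v = ωR; then KE = ½Mv² + ½I(v/R)² = ½(1+k)Mv² = (3/4)Mv².
All of this converts to potential energy at the highest point: (3/4)Mv₀² = Mgh.
Thus h = (1+k)v₀²/(2g) = 1.5 × 11.3² / (2 × 10) ≈ 9.58 m.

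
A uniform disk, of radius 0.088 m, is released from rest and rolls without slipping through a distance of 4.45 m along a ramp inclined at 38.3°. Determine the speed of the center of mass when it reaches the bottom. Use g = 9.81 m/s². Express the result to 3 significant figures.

v ≈ 6.01 m/s

For this body I = (1/2)MR², i.e. k = I/(MR²) = 0.5.
Rolling without slipping gives ω = v/R, so the total kinetic energy is ½Mv² + ½Iω² = ½(1+k)Mv² = (3/4)Mv².
The vertical drop is h = L sinθ = 4.45 × sin38.3° = 2.758 m.
Energy conservation: Mgh = (3/4)Mv², so v = √(2gh/(1+k)) = √(2 × 9.81 × 2.758 / 1.5) ≈ 6.01 m/s.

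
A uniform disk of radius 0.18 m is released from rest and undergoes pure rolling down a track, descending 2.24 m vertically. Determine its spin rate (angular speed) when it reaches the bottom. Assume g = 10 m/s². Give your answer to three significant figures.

The moment of inertia is (1/2)MR², giving k ≡ I/(MR²) = 0.5.
Since it rolls without slipping, ω = v/R and KE = ½Mv² + ½Iω² = ½(1+k)Mv² = (3/4)Mv².
Energy conservation Mgh = ½(1+k)Mv² gives v = √(2gh/(1+k)) = √(2 × 10 × 2.24 / 1.5) = 5.465 m/s.
The angular speed follows from ω = v/R = 5.465/0.18 ≈ 30.4 rad/s.

ω ≈ 30.4 rad/s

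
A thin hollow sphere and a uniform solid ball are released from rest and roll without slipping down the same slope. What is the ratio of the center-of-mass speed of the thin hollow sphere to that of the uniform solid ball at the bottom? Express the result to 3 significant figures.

Each satisfies Mgh = ½(1+k)Mv² with k = I/(MR²), so v ∝ 1/√(1+k).
For the thin hollow sphere k = 2/3; for the uniform solid ball k = 0.4.
v₁/v₂ = √((1+k₂)/(1+k₁)) = √(1.4/1.667) ≈ 0.917.

v_ratio ≈ 0.917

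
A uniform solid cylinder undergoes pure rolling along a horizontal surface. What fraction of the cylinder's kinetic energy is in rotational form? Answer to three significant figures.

fraction ≈ 0.333

Here I = (1/2)MR², so the shape factor k = I/(MR²) = 0.5.
Since ω = v/R, the translational part is ½Mv² and the rotational part is ½I(v/R)² = ½kMv²; the total is ½(1+k)Mv².
The rotational fraction is therefore k/(1+k) = 0.5/1.5 ≈ 0.333.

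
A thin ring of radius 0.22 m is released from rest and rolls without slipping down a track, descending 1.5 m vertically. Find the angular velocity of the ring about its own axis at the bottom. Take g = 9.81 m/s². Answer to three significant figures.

ω ≈ 17.4 rad/s

With I = MR², the ratio k = I/(MR²) is 1.
Rolling without slipping gives ω = v/R, so the total kinetic energy is ½Mv² + ½Iω² = ½(1+k)Mv² = Mv².
Energy conservation Mgh = ½(1+k)Mv² gives v = √(2gh/(1+k)) = √(2 × 9.81 × 1.5 / 2) = 3.836 m/s.
The angular speed follows from ω = v/R = 3.836/0.22 ≈ 17.4 rad/s.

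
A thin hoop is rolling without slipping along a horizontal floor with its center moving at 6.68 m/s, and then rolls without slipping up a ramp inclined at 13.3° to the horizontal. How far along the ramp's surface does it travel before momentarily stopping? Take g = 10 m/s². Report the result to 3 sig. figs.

d ≈ 19.4 m

For this body I = MR², i.e. k = I/(MR²) = 1.
The rolling condition ω = v/R makes the rotational term ½I(v/R)² = ½kMv², so KE_total = ½(1+k)Mv² = Mv².
Setting this equal to Mgh gives the vertical rise h = (1+k)v₀²/(2g) = 2×6.68²/(2×10) = 4.462 m.
Along the incline, d = h/sinθ = 4.462/sin13.3° ≈ 19.4 m.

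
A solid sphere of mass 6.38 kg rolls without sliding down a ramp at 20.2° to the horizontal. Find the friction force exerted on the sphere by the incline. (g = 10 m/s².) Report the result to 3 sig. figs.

f ≈ 6.29 N

Here I = (2/5)MR², so the shape factor k = I/(MR²) = 0.4.
Translational: Mg sinθ − f = Ma. Rotational about the CM: fR = Iα = kMRa, so f = kMa.
Combining, a = g sinθ/(1+k) and f = kMa = kMg sinθ/(1+k).
f = 0.4 × 6.38 × 10 × sin20.2° / 1.4 ≈ 6.29 N.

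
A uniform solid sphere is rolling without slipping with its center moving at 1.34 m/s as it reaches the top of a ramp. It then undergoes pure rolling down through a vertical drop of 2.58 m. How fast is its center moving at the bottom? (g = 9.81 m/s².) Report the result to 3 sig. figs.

For this body I = (2/5)MR², i.e. k = I/(MR²) = 0.4.
Pure rolling means v = ωR; then KE = ½Mv² + ½I(v/R)² = ½(1+k)Mv² = (7/10)Mv².
Energy conservation: (7/10)Mv₀² + Mgh = (7/10)Mv², so v² = v₀² + 2gh/(1+k).
v = √(1.34² + 2×9.81×2.58/1.4) = √37.95 ≈ 6.16 m/s.

v ≈ 6.16 m/s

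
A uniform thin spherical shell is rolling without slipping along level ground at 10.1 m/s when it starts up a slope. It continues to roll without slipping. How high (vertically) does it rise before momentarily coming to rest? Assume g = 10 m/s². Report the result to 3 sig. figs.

For this body I = (2/3)MR², i.e. k = I/(MR²) = 2/3.
Since it rolls without slipping, ω = v/R and KE = ½Mv² + ½Iω² = ½(1+k)Mv² = (5/6)Mv².
All of this converts to potential energy at the highest point: (5/6)Mv₀² = Mgh.
Thus h = (1+k)v₀²/(2g) = 1.667 × 10.1² / (2 × 10) ≈ 8.50 m.

h ≈ 8.50 m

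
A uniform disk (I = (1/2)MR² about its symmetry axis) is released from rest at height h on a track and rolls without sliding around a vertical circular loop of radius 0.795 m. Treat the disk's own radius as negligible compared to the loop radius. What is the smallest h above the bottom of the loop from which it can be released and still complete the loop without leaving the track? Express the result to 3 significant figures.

The moment of inertia is (1/2)MR², giving k ≡ I/(MR²) = 0.5.
At the top of the loop, the minimum-contact condition is Mg = Mv_top²/r, so v_top² = gr.
With ω = v/R, the kinetic energy at speed v is ½(1+k)Mv² = (3/4)Mv².
Energy conservation from release (height h) to the top (height 2r): Mgh = Mg(2r) + (3/4)M·gr.
Thus h_min = 2r + (1+k)r/2 = r(2 + 1.5/2) = 0.795 × 2.75 ≈ 2.19 m.

h_min ≈ 2.19 m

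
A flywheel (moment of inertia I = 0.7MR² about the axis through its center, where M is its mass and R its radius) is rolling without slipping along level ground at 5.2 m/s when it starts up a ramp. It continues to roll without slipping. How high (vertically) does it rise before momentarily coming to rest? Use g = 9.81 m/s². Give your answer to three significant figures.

Here I = 0.7MR², so the shape factor k = I/(MR²) = 0.7.
Pure rolling means v = ωR; then KE = ½Mv² + ½I(v/R)² = ½(1+k)Mv² = (17/20)Mv².
At the top the kinetic energy is zero, so (17/20)Mv₀² = Mgh.
Thus h = (1+k)v₀²/(2g) = 1.7 × 5.2² / (2 × 9.81) ≈ 2.34 m.

h ≈ 2.34 m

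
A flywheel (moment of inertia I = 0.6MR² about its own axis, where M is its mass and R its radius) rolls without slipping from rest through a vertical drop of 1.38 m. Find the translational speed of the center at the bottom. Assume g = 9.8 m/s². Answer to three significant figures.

v ≈ 4.11 m/s

The moment of inertia is 0.6MR², giving k ≡ I/(MR²) = 0.6.
Since it rolls without slipping, ω = v/R and KE = ½Mv² + ½Iω² = ½(1+k)Mv² = (4/5)Mv².
Setting Mgh = (4/5)Mv² gives v = √(2gh/(1+k)) = √(2·9.8·1.38/1.6) ≈ 4.11 m/s.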